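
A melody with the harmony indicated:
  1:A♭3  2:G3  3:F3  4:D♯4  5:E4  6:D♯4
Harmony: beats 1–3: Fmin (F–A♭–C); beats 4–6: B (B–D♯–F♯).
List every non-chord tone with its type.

The harmony at that moment is F minor triad (F, A♭, C); G3 is not a chord tone.
It is approached by step down from A♭3 and left by step down to F3.
Step in, step out in the same direction — a passing tone.
The harmony at that moment is B major triad (B, D♯, F♯); E4 is not a chord tone.
It is approached by step up from D♯4 and left by step down to D♯4.
Step away and step back to the same note — a neighbor tone (upper neighbor).

G3 (beat 2) — passing tone; E4 (beat 5) — neighbor tone.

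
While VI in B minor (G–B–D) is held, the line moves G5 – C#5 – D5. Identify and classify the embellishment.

The harmony at that moment is G major triad (G, B, D); C#5 is not a chord tone.
It is approached by leap down from G5 and left by step up to D5.
Leap in, step out — an appoggiatura.

C#5 is an appoggiatura.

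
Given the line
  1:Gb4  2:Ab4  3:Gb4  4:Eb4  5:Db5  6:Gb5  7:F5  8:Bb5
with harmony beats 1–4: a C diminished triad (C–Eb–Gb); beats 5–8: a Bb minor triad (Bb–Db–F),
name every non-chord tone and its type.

The harmony at that moment is C diminished triad (C, Eb, Gb); Ab4 is not a chord tone.
It is approached by step up from Gb4 and left by step down to Gb4.
Step away and step back to the same note — a neighbor tone (upper neighbor).
The harmony at that moment is Bb minor triad (Bb, Db, F); Gb5 is not a chord tone.
It is approached by leap up from Db5 and left by step down to F5.
Leap in, step out — an appoggiatura.

Ab4 (beat 2) — neighbor tone; Gb5 (beat 6) — appoggiatura.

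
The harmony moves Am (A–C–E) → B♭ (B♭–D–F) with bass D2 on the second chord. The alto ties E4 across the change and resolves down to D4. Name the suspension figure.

9–8 suspension.

At the second chord the bass is D2. The suspended E4 lies a ninth above the bass; after resolving down by step to D4, the interval above the bass becomes an octave.
Suspension figures are named by those two intervals: 9–8.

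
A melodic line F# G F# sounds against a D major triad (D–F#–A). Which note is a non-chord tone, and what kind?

G is a neighbor tone.

The harmony at that moment is D major triad (D, F#, A); G is not a chord tone.
It is approached by step up from F# and left by step down to F#.
Step away and step back to the same note — a neighbor tone (upper neighbor).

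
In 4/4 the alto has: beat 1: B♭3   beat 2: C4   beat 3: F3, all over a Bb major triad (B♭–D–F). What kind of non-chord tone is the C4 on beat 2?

The harmony at that moment is B♭ major triad (B♭, D, F); C4 is not a chord tone.
It is approached by step up from B♭3 and left by leap down to F3.
Step in, leap out, on a weak beat — an escape tone.

Escape tone.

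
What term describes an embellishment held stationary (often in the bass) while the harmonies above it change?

Pedal tone.

Approach: none. Departure: none — a single pitch is sustained while the chords change around it, passing through harmonies that do not contain it.
No melodic motion at all; the dissonance is created entirely by the moving harmonies against the stationary note — a pedal tone (pedal point).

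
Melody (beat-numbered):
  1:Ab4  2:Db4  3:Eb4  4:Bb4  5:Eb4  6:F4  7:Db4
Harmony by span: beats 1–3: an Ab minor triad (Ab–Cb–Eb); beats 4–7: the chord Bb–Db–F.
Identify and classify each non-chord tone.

The harmony at that moment is Ab minor triad (Ab, Cb, Eb); Db4 is not a chord tone.
It is approached by leap down from Ab4 and left by step up to Eb4.
Leap in, step out — an appoggiatura.
The harmony at that moment is Bb minor triad (Bb, Db, F); Eb4 is not a chord tone.
It is approached by leap down from Bb4 and left by step up to F4.
Leap in, step out — an appoggiatura.

Db4 (beat 2) — appoggiatura; Eb4 (beat 5) — appoggiatura.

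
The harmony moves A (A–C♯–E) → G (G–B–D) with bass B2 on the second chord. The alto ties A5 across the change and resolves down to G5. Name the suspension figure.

7–6 suspension.

At the second chord the bass is B2. The suspended A5 lies a seventh above the bass; after resolving down by step to G5, the interval above the bass becomes a sixth.
Suspension figures are named by those two intervals: 7–6.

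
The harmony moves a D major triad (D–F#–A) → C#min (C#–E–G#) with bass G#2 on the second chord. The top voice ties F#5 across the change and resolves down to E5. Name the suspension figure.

7–6 suspension.

At the second chord the bass is G#2. The suspended F#5 lies a seventh above the bass; after resolving down by step to E5, the interval above the bass becomes a sixth.
Suspension figures are named by those two intervals: 7–6.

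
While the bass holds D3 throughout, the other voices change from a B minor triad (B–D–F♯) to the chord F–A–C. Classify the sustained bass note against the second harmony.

Pedal tone (pedal point).

The harmony at that moment is F major triad (F, A, C); D3 is not a chord tone.
It is held over (the same pitch as the preceding D3) and then sustained as the same pitch into the next harmony.
Sustained through a change of harmony — a pedal tone.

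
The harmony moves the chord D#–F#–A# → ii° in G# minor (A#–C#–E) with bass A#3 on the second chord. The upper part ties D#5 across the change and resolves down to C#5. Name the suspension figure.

At the second chord the bass is A#3. The suspended D#5 lies a fourth above the bass; after resolving down by step to C#5, the interval above the bass becomes a third.
Suspension figures are named by those two intervals: 4–3.

4–3 suspension.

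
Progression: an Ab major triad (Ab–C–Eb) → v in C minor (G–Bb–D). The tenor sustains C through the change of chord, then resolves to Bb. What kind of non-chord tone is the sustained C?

The harmony at that moment is G minor triad (G, Bb, D); C is not a chord tone.
It is held over (the same pitch as the preceding C) and left by step down to Bb.
Held over from the previous chord and resolving down by step — a suspension.

C is a suspension.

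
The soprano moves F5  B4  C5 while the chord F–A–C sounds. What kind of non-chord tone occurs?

B4 is an appoggiatura.

The harmony at that moment is F major triad (F, A, C); B4 is not a chord tone.
It is approached by leap down from F5 and left by step up to C5.
Leap in, step out — an appoggiatura.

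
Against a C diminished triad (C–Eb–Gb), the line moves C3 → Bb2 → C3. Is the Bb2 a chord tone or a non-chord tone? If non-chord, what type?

The harmony at that moment is C diminished triad (C, Eb, Gb); Bb2 is not a chord tone.
It is approached by step down from C3 and left by step up to C3.
Step away and step back to the same note — a neighbor tone (lower neighbor).

Non-chord tone — a neighbor tone.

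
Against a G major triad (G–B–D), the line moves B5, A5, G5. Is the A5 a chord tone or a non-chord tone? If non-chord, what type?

The harmony at that moment is G major triad (G, B, D); A5 is not a chord tone.
It is approached by step down from B5 and left by step down to G5.
Step in, step out in the same direction — a passing tone.

Non-chord tone — a passing tone.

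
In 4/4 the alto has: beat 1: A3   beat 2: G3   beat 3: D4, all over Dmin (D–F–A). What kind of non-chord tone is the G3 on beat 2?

Escape tone.

The harmony at that moment is D minor triad (D, F, A); G3 is not a chord tone.
It is approached by step down from A3 and left by leap up to D4.
Step in, leap out, on a weak beat — an escape tone.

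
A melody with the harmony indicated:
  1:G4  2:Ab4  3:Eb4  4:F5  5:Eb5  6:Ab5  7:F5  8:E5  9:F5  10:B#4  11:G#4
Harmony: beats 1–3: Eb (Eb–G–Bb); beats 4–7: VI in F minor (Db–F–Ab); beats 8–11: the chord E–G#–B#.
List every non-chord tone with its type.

Ab4 (beat 2) — escape tone; Eb5 (beat 5) — escape tone; F5 (beat 9) — escape tone.

The harmony at that moment is Eb major triad (Eb, G, Bb); Ab4 is not a chord tone.
It is approached by step up from G4 and left by leap down to Eb4.
Step in, leap out — an escape tone.
The harmony at that moment is Db major triad (Db, F, Ab); Eb5 is not a chord tone.
It is approached by step down from F5 and left by leap up to Ab5.
Step in, leap out — an escape tone.
The harmony at that moment is E augmented triad (E, G#, B#); F5 is not a chord tone.
It is approached by step up from E5 and left by leap down to B#4.
Step in, leap out — an escape tone.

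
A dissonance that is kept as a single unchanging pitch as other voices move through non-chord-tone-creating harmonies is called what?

Approach: none. Departure: none — a single pitch is sustained while the chords change around it, passing through harmonies that do not contain it.
No melodic motion at all; the dissonance is created entirely by the moving harmonies against the stationary note — a pedal tone (pedal point).

Pedal tone.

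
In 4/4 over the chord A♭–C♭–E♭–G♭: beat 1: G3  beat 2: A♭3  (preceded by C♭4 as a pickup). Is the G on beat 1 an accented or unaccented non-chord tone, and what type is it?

Accented appoggiatura.

The harmony at that moment is A♭ minor seventh chord (A♭, C♭, E♭, G♭); G3 is not a chord tone.
It is approached by leap down from C♭4 and left by step up to A♭3.
Leap in, step out — an appoggiatura.
It falls on the downbeat, so it is accented.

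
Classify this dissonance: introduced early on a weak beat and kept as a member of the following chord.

Approach: ahead of the chord change (typically by step), so it is dissonant against the current harmony. Departure: none — the same pitch is restated or held and is a chord tone of the new harmony.
Dissonant first, consonant once the harmony catches up: the note simply arrives early — an anticipation. (The reverse timing, consonant first and dissonant after the change, would be a suspension or retardation.)

Anticipation.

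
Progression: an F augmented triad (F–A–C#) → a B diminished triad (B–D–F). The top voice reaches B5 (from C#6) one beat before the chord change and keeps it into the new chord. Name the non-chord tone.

The harmony at that moment is F augmented triad (F, A, C#); B5 is not a chord tone.
It is approached by step down from C#6 and then sustained as the same pitch into the next harmony.
Arriving early and becoming a chord tone when the harmony changes — an anticipation.

B5 is an anticipation.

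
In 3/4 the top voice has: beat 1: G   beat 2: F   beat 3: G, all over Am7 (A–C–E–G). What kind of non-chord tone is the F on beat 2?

The harmony at that moment is A minor seventh chord (A, C, E, G); F is not a chord tone.
It is approached by step down from G and left by step up to G.
Step away and step back to the same note — a neighbor tone (lower neighbor).

Lower neighbor tone.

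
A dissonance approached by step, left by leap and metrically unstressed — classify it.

Escape tone.

Approach: by step. Departure: by leap. Metric position: weak.
Step in, leap out, from a weak position — an escape tone (échappée). (It is the mirror image of the appoggiatura, which leaps in and steps out on a strong beat.)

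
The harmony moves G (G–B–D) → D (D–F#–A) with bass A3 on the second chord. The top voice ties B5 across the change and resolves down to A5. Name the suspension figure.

9–8 suspension.

At the second chord the bass is A3. The suspended B5 lies a ninth above the bass; after resolving down by step to A5, the interval above the bass becomes an octave.
Suspension figures are named by those two intervals: 9–8.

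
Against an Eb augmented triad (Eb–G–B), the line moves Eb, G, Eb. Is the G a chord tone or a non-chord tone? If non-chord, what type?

Chord tone (the third of Eb augmented triad).

Eb augmented triad contains Eb, G, B; G is the third, so it is a chord tone.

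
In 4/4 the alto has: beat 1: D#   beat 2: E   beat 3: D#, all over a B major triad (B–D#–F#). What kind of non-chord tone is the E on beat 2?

The harmony at that moment is B major triad (B, D#, F#); E is not a chord tone.
It is approached by step up from D# and left by step down to D#.
Step away and step back to the same note — a neighbor tone (upper neighbor).

Upper neighbor tone.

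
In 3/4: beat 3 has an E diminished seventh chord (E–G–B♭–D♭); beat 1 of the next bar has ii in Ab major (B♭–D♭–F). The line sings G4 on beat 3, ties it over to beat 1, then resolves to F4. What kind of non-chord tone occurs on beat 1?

Suspension.

The harmony at that moment is B♭ minor triad (B♭, D♭, F); G4 is not a chord tone.
It is held over (the same pitch as the preceding G4) and left by step down to F4.
Held over from the previous chord and resolving down by step — a suspension.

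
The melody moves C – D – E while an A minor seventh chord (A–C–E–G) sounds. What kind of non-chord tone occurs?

D is a passing tone.

The harmony at that moment is A minor seventh chord (A, C, E, G); D is not a chord tone.
It is approached by step up from C and left by step up to E.
Step in, step out in the same direction — a passing tone.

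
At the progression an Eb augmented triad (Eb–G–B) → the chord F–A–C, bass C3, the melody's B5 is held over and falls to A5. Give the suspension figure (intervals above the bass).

At the second chord the bass is C3. The suspended B5 lies a seventh above the bass; after resolving down by step to A5, the interval above the bass becomes a sixth.
Suspension figures are named by those two intervals: 7–6.

7–6 suspension.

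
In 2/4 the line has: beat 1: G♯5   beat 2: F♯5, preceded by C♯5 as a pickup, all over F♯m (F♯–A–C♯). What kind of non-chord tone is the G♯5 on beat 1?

The harmony at that moment is F♯ minor triad (F♯, A, C♯); G♯5 is not a chord tone.
It is approached by leap up from C♯5 and left by step down to F♯5.
Leap in, step out, metrically accented — an appoggiatura.

Appoggiatura.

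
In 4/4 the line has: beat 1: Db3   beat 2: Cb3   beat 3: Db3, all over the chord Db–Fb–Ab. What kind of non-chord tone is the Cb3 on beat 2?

Lower neighbor tone.

The harmony at that moment is Db minor triad (Db, Fb, Ab); Cb3 is not a chord tone.
It is approached by step down from Db3 and left by step up to Db3.
Step away and step back to the same note — a neighbor tone (lower neighbor).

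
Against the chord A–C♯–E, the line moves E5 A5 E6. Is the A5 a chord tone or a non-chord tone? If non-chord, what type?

Chord tone (the root of A major triad).

A major triad contains A, C♯, E; A is the root, so it is a chord tone.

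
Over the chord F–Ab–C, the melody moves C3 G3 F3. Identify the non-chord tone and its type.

G3 is an appoggiatura.

The harmony at that moment is F minor triad (F, Ab, C); G3 is not a chord tone.
It is approached by leap up from C3 and left by step down to F3.
Leap in, step out — an appoggiatura.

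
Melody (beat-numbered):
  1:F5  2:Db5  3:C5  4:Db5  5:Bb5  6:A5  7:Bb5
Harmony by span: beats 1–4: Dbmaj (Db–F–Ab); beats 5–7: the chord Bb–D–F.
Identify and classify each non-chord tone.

C5 (beat 3) — neighbor tone; A5 (beat 6) — neighbor tone.

The harmony at that moment is Db major triad (Db, F, Ab); C5 is not a chord tone.
It is approached by step down from Db5 and left by step up to Db5.
Step away and step back to the same note — a neighbor tone (lower neighbor).
The harmony at that moment is Bb major triad (Bb, D, F); A5 is not a chord tone.
It is approached by step down from Bb5 and left by step up to Bb5.
Step away and step back to the same note — a neighbor tone (lower neighbor).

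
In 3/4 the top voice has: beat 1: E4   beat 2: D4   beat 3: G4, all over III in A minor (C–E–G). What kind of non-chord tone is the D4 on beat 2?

Escape tone.

The harmony at that moment is C major triad (C, E, G); D4 is not a chord tone.
It is approached by step down from E4 and left by leap up to G4.
Step in, leap out, on a weak beat — an escape tone.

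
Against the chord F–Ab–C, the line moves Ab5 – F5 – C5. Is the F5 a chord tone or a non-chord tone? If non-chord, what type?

Chord tone (the root of F minor triad).

F minor triad contains F, Ab, C; F is the root, so it is a chord tone.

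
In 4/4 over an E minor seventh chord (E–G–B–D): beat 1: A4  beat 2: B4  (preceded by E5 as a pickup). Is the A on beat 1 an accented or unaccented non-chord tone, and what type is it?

Accented appoggiatura.

The harmony at that moment is E minor seventh chord (E, G, B, D); A4 is not a chord tone.
It is approached by leap down from E5 and left by step up to B4.
Leap in, step out — an appoggiatura.
It falls on the downbeat, so it is accented.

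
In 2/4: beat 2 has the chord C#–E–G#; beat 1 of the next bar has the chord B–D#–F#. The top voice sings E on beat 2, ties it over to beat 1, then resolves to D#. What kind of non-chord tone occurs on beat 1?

The harmony at that moment is B major triad (B, D#, F#); E is not a chord tone.
It is held over (the same pitch as the preceding E) and left by step down to D#.
Held over from the previous chord and resolving down by step — a suspension.

Suspension.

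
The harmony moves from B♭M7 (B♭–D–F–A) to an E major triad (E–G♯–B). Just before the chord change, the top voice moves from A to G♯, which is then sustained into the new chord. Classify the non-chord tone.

G♯ is an anticipation.

The harmony at that moment is B♭ major seventh chord (B♭, D, F, A); G♯ is not a chord tone.
It is approached by step down from A and then sustained as the same pitch into the next harmony.
Arriving early and becoming a chord tone when the harmony changes — an anticipation.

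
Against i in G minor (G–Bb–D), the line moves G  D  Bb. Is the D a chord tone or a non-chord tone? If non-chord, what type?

G minor triad contains G, Bb, D; D is the fifth, so it is a chord tone.

Chord tone (the fifth of G minor triad).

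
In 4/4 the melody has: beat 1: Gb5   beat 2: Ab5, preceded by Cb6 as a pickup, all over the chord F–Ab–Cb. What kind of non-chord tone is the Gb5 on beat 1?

The harmony at that moment is F diminished triad (F, Ab, Cb); Gb5 is not a chord tone.
It is approached by leap down from Cb6 and left by step up to Ab5.
Leap in, step out, metrically accented — an appoggiatura.

Appoggiatura.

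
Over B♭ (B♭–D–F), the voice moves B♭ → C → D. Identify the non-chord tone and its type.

The harmony at that moment is B♭ major triad (B♭, D, F); C is not a chord tone.
It is approached by step up from B♭ and left by step up to D.
Step in, step out in the same direction — a passing tone.

C is a passing tone.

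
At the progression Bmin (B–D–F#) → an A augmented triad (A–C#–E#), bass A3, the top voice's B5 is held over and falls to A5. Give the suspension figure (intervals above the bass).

9–8 suspension.

At the second chord the bass is A3. The suspended B5 lies a ninth above the bass; after resolving down by step to A5, the interval above the bass becomes an octave.
Suspension figures are named by those two intervals: 9–8.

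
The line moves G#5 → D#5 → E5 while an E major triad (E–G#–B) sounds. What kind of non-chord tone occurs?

D#5 is an appoggiatura.

The harmony at that moment is E major triad (E, G#, B); D#5 is not a chord tone.
It is approached by leap down from G#5 and left by step up to E5.
Leap in, step out — an appoggiatura.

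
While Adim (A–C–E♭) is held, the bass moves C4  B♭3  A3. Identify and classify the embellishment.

The harmony at that moment is A diminished triad (A, C, E♭); B♭3 is not a chord tone.
It is approached by step down from C4 and left by step down to A3.
Step in, step out in the same direction — a passing tone.

B♭3 is a passing tone.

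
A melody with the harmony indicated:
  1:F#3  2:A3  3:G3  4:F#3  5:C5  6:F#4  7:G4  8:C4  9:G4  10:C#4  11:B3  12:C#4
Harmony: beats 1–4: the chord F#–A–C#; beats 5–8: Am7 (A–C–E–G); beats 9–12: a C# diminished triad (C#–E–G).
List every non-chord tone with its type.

The harmony at that moment is F# minor triad (F#, A, C#); G3 is not a chord tone.
It is approached by step down from A3 and left by step down to F#3.
Step in, step out in the same direction — a passing tone.
The harmony at that moment is A minor seventh chord (A, C, E, G); F#4 is not a chord tone.
It is approached by leap down from C5 and left by step up to G4.
Leap in, step out — an appoggiatura.
The harmony at that moment is C# diminished triad (C#, E, G); B3 is not a chord tone.
It is approached by step down from C#4 and left by step up to C#4.
Step away and step back to the same note — a neighbor tone (lower neighbor).

G3 (beat 3) — passing tone; F#4 (beat 6) — appoggiatura; B3 (beat 11) — neighbor tone.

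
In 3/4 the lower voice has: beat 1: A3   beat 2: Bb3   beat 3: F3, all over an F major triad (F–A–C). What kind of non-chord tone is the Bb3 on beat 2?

Escape tone.

The harmony at that moment is F major triad (F, A, C); Bb3 is not a chord tone.
It is approached by step up from A3 and left by leap down to F3.
Step in, leap out, on a weak beat — an escape tone.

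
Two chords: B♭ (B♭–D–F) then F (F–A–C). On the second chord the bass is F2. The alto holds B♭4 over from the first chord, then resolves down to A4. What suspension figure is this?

At the second chord the bass is F2. The suspended B♭4 lies a fourth above the bass; after resolving down by step to A4, the interval above the bass becomes a third.
Suspension figures are named by those two intervals: 4–3.

4–3 suspension.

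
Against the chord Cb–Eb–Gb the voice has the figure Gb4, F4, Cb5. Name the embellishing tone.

F4 is an escape tone.

The harmony at that moment is Cb major triad (Cb, Eb, Gb); F4 is not a chord tone.
It is approached by step down from Gb4 and left by leap up to Cb5.
Step in, leap out — an escape tone.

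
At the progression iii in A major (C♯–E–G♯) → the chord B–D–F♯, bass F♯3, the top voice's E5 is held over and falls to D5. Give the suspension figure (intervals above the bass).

At the second chord the bass is F♯3. The suspended E5 lies a seventh above the bass; after resolving down by step to D5, the interval above the bass becomes a sixth.
Suspension figures are named by those two intervals: 7–6.

7–6 suspension.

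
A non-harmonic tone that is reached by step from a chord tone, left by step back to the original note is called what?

Approach: by step. Departure: by step in the opposite direction, back to the starting pitch.
Stepwise on both sides but reversing to return to the same chord tone — a neighbor tone. (Had it continued onward in the same direction it would be a passing tone instead.)

Neighbor tone.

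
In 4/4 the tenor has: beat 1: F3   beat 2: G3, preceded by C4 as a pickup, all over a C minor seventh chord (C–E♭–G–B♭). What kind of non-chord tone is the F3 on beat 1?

The harmony at that moment is C minor seventh chord (C, E♭, G, B♭); F3 is not a chord tone.
It is approached by leap down from C4 and left by step up to G3.
Leap in, step out, metrically accented — an appoggiatura.

Appoggiatura.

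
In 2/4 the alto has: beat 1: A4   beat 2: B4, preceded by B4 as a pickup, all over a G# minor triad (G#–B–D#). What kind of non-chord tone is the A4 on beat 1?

Lower neighbor tone.

The harmony at that moment is G# minor triad (G#, B, D#); A4 is not a chord tone.
It is approached by step down from B4 and left by step up to B4.
Step away and step back to the same note — a neighbor tone (lower neighbor).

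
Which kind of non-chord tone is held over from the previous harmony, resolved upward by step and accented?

Approach: by preparation — the pitch is first a chord tone, then held (tied or repeated) while the harmony changes under it. Departure: up by step. Metric position: strong.
A prepared dissonance that resolves upward by step — a retardation. (The same figure resolving downward would be a suspension.)

Retardation.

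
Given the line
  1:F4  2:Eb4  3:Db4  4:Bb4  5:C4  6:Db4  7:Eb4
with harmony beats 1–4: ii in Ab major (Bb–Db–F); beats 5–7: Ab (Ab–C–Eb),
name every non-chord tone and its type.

The harmony at that moment is Bb minor triad (Bb, Db, F); Eb4 is not a chord tone.
It is approached by step down from F4 and left by step down to Db4.
Step in, step out in the same direction — a passing tone.
The harmony at that moment is Ab major triad (Ab, C, Eb); Db4 is not a chord tone.
It is approached by step up from C4 and left by step up to Eb4.
Step in, step out in the same direction — a passing tone.

Eb4 (beat 2) — passing tone; Db4 (beat 6) — passing tone.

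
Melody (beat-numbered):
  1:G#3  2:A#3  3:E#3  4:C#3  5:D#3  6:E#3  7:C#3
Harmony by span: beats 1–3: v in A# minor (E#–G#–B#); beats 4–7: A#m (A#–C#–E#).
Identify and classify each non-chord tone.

The harmony at that moment is E# minor triad (E#, G#, B#); A#3 is not a chord tone.
It is approached by step up from G#3 and left by leap down to E#3.
Step in, leap out — an escape tone.
The harmony at that moment is A# minor triad (A#, C#, E#); D#3 is not a chord tone.
It is approached by step up from C#3 and left by step up to E#3.
Step in, step out in the same direction — a passing tone.

A#3 (beat 2) — escape tone; D#3 (beat 5) — passing tone.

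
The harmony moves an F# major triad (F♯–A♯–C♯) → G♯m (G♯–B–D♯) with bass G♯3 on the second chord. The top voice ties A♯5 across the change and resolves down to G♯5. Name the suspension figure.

At the second chord the bass is G♯3. The suspended A♯5 lies a ninth above the bass; after resolving down by step to G♯5, the interval above the bass becomes an octave.
Suspension figures are named by those two intervals: 9–8.

9–8 suspension.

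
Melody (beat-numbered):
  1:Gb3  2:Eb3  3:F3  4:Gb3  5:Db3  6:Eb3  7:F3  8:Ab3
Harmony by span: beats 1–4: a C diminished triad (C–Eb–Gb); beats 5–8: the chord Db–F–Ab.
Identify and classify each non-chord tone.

The harmony at that moment is C diminished triad (C, Eb, Gb); F3 is not a chord tone.
It is approached by step up from Eb3 and left by step up to Gb3.
Step in, step out in the same direction — a passing tone.
The harmony at that moment is Db major triad (Db, F, Ab); Eb3 is not a chord tone.
It is approached by step up from Db3 and left by step up to F3.
Step in, step out in the same direction — a passing tone.

F3 (beat 3) — passing tone; Eb3 (beat 6) — passing tone.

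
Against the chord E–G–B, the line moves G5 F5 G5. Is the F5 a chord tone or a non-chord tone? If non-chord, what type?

The harmony at that moment is E minor triad (E, G, B); F5 is not a chord tone.
It is approached by step down from G5 and left by step up to G5.
Step away and step back to the same note — a neighbor tone (lower neighbor).

Non-chord tone — a neighbor tone.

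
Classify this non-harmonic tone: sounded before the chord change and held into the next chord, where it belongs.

Approach: ahead of the chord change (typically by step), so it is dissonant against the current harmony. Departure: none — the same pitch is restated or held and is a chord tone of the new harmony.
Dissonant first, consonant once the harmony catches up: the note simply arrives early — an anticipation. (The reverse timing, consonant first and dissonant after the change, would be a suspension or retardation.)

Anticipation.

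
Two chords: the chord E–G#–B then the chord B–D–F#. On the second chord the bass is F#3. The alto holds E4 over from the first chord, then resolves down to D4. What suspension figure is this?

At the second chord the bass is F#3. The suspended E4 lies a seventh above the bass; after resolving down by step to D4, the interval above the bass becomes a sixth.
Suspension figures are named by those two intervals: 7–6.

7–6 suspension.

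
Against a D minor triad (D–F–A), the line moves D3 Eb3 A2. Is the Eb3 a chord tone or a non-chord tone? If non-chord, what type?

The harmony at that moment is D minor triad (D, F, A); Eb3 is not a chord tone.
It is approached by step up from D3 and left by leap down to A2.
Step in, leap out — an escape tone.

Non-chord tone — an escape tone.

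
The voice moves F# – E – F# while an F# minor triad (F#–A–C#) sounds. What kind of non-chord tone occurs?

E is a neighbor tone.

The harmony at that moment is F# minor triad (F#, A, C#); E is not a chord tone.
It is approached by step down from F# and left by step up to F#.
Step away and step back to the same note — a neighbor tone (lower neighbor).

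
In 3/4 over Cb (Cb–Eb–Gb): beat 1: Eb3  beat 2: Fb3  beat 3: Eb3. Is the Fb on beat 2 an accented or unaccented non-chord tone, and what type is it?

Unaccented neighbor tone.

The harmony at that moment is Cb major triad (Cb, Eb, Gb); Fb3 is not a chord tone.
It is approached by step up from Eb3 and left by step down to Eb3.
Step away and step back to the same note — a neighbor tone (upper neighbor).
It falls on a weak beat, so it is unaccented.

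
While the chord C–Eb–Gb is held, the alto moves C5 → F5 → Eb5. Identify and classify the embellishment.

The harmony at that moment is C diminished triad (C, Eb, Gb); F5 is not a chord tone.
It is approached by leap up from C5 and left by step down to Eb5.
Leap in, step out — an appoggiatura.

F5 is an appoggiatura.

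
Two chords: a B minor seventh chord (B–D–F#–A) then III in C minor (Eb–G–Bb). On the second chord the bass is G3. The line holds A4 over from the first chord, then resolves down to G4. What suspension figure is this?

9–8 suspension.

At the second chord the bass is G3. The suspended A4 lies a ninth above the bass; after resolving down by step to G4, the interval above the bass becomes an octave.
Suspension figures are named by those two intervals: 9–8.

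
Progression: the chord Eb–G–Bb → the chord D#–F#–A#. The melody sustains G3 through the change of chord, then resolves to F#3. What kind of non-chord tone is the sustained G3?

G3 is a suspension.

The harmony at that moment is D# minor triad (D#, F#, A#); G3 is not a chord tone.
It is held over (the same pitch as the preceding G3) and left by step down to F#3.
Held over from the previous chord and resolving down by step — a suspension.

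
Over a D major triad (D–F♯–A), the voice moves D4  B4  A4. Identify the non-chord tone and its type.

The harmony at that moment is D major triad (D, F♯, A); B4 is not a chord tone.
It is approached by leap up from D4 and left by step down to A4.
Leap in, step out — an appoggiatura.

B4 is an appoggiatura.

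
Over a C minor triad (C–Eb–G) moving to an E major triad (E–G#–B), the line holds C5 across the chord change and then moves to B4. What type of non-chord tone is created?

The harmony at that moment is E major triad (E, G#, B); C5 is not a chord tone.
It is held over (the same pitch as the preceding C5) and left by step down to B4.
Held over from the previous chord and resolving down by step — a suspension.

C5 is a suspension.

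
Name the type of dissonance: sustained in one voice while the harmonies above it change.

Approach: none. Departure: none — a single pitch is sustained while the chords change around it, passing through harmonies that do not contain it.
No melodic motion at all; the dissonance is created entirely by the moving harmonies against the stationary note — a pedal tone (pedal point).

Pedal tone.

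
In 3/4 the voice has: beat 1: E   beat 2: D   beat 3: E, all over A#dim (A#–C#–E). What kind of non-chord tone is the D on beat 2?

Lower neighbor tone.

The harmony at that moment is A# diminished triad (A#, C#, E); D is not a chord tone.
It is approached by step down from E and left by step up to E.
Step away and step back to the same note — a neighbor tone (lower neighbor).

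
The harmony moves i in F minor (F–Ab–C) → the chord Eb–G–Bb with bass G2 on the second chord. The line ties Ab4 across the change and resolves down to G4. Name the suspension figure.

At the second chord the bass is G2. The suspended Ab4 lies a ninth above the bass; after resolving down by step to G4, the interval above the bass becomes an octave.
Suspension figures are named by those two intervals: 9–8.

9–8 suspension.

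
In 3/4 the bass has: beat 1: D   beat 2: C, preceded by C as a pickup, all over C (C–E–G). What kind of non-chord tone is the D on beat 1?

The harmony at that moment is C major triad (C, E, G); D is not a chord tone.
It is approached by step up from C and left by step down to C.
Step away and step back to the same note — a neighbor tone (upper neighbor).

Upper neighbor tone.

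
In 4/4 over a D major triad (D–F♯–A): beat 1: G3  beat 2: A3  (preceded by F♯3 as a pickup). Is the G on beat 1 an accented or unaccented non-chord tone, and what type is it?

The harmony at that moment is D major triad (D, F♯, A); G3 is not a chord tone.
It is approached by step up from F♯3 and left by step up to A3.
Step in, step out in the same direction — a passing tone.
It falls on the downbeat, so it is accented.

Accented passing tone.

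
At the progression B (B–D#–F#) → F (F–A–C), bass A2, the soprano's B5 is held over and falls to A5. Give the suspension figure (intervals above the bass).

9–8 suspension.

At the second chord the bass is A2. The suspended B5 lies a ninth above the bass; after resolving down by step to A5, the interval above the bass becomes an octave.
Suspension figures are named by those two intervals: 9–8.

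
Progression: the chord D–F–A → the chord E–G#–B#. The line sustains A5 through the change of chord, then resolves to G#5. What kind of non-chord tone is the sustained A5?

A5 is a suspension.

The harmony at that moment is E augmented triad (E, G#, B#); A5 is not a chord tone.
It is held over (the same pitch as the preceding A5) and left by step down to G#5.
Held over from the previous chord and resolving down by step — a suspension.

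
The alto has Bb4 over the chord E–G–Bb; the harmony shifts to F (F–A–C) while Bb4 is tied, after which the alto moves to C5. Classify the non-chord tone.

The harmony at that moment is F major triad (F, A, C); Bb4 is not a chord tone.
It is held over (the same pitch as the preceding Bb4) and left by step up to C5.
Held over from the previous chord and resolving up by step — a retardation.

Bb4 is a retardation.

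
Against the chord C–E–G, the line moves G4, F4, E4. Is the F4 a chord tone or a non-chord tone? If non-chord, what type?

The harmony at that moment is C major triad (C, E, G); F4 is not a chord tone.
It is approached by step down from G4 and left by step down to E4.
Step in, step out in the same direction — a passing tone.

Non-chord tone — a passing tone.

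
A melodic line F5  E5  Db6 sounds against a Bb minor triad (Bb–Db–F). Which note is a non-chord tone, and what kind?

E5 is an escape tone.

The harmony at that moment is Bb minor triad (Bb, Db, F); E5 is not a chord tone.
It is approached by step down from F5 and left by leap up to Db6.
Step in, leap out — an escape tone.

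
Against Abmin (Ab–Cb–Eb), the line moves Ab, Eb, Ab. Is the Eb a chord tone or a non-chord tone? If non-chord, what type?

Chord tone (the fifth of Ab minor triad).

Ab minor triad contains Ab, Cb, Eb; Eb is the fifth, so it is a chord tone.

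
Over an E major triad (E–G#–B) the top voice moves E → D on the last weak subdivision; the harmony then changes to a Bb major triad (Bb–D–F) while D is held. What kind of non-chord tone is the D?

The harmony at that moment is E major triad (E, G#, B); D is not a chord tone.
It is approached by step down from E and then sustained as the same pitch into the next harmony.
Arriving early and becoming a chord tone when the harmony changes — an anticipation.

D is an anticipation.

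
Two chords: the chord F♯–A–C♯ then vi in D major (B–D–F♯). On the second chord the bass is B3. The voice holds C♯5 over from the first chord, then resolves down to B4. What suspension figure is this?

At the second chord the bass is B3. The suspended C♯5 lies a ninth above the bass; after resolving down by step to B4, the interval above the bass becomes an octave.
Suspension figures are named by those two intervals: 9–8.

9–8 suspension.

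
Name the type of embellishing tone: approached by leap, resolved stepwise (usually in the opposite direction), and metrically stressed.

Approach: by leap. Departure: by step. Metric position: strong.
Leap in, step out, in a metrically strong position — an appoggiatura. (It is the mirror image of the escape tone, which steps in and leaps out from a weak position.)

Appoggiatura.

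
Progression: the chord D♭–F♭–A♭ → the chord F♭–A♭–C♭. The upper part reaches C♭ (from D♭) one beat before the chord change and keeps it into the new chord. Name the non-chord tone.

C♭ is an anticipation.

The harmony at that moment is D♭ minor triad (D♭, F♭, A♭); C♭ is not a chord tone.
It is approached by step down from D♭ and then sustained as the same pitch into the next harmony.
Arriving early and becoming a chord tone when the harmony changes — an anticipation.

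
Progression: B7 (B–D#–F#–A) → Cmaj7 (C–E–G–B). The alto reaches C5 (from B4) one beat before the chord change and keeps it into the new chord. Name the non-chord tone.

C5 is an anticipation.

The harmony at that moment is B dominant seventh chord (B, D#, F#, A); C5 is not a chord tone.
It is approached by step up from B4 and then sustained as the same pitch into the next harmony.
Arriving early and becoming a chord tone when the harmony changes — an anticipation.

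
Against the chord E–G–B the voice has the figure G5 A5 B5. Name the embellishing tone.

The harmony at that moment is E minor triad (E, G, B); A5 is not a chord tone.
It is approached by step up from G5 and left by step up to B5.
Step in, step out in the same direction — a passing tone.

A5 is a passing tone.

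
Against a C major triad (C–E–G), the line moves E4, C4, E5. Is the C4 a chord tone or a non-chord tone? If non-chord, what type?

Chord tone (the root of C major triad).

C major triad contains C, E, G; C is the root, so it is a chord tone.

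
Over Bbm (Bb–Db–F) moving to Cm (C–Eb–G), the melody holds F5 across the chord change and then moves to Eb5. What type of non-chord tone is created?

F5 is a suspension.

The harmony at that moment is C minor triad (C, Eb, G); F5 is not a chord tone.
It is held over (the same pitch as the preceding F5) and left by step down to Eb5.
Held over from the previous chord and resolving down by step — a suspension.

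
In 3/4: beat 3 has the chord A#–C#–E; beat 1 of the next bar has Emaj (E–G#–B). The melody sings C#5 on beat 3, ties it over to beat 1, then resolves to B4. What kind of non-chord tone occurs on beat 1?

Suspension.

The harmony at that moment is E major triad (E, G#, B); C#5 is not a chord tone.
It is held over (the same pitch as the preceding C#5) and left by step down to B4.
Held over from the previous chord and resolving down by step — a suspension.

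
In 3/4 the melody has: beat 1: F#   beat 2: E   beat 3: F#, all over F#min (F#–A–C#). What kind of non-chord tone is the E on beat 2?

Lower neighbor tone.

The harmony at that moment is F# minor triad (F#, A, C#); E is not a chord tone.
It is approached by step down from F# and left by step up to F#.
Step away and step back to the same note — a neighbor tone (lower neighbor).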